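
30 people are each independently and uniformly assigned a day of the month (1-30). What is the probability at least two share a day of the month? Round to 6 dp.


P(all different) = prod((30-i)/30 for i=0..29) = 0.000000
P(at least one match) = 1 - 0.000000 = 1.000000

1.000000


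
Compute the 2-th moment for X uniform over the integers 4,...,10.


E[X^2] = (1/7) * sum(x^2 for x=4..10)
= 371/7 = 53

53


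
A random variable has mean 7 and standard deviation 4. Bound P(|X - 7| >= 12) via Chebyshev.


k = 12/4 = 3
Chebyshev: P(|X-mu| >= k*sigma) <= 1/k^2 = 1/3^2 = 1/9

1/9


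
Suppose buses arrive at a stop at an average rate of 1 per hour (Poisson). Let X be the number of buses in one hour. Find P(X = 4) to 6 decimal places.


P(X=4) = e^(-1) * 1^4 / 4!
≈ 0.3678794412 * 1 / 24
≈ 0.015328

0.015328


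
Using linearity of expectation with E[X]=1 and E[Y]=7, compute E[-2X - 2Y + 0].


E[-2X - 2Y + 0] = -2*E[X] - 2*E[Y] + 0
= (-2)*(1) + (-2)*(7) + (0)
= -2 - 14 + 0 = -16

-16


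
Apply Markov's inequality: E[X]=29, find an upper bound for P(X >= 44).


Markov: P(X >= a) <= E[X]/a
P(X >= 44) <= 29/44

29/44


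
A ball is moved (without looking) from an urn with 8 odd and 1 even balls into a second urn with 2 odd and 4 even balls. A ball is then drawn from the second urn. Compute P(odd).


P(transfer odd) = 8/9; P(transfer even) = 1/9
If odd transferred: Urn II has 3 odd of 7, so P(odd|odd moved) = 3/7
If even transferred: Urn II has 2 odd of 7, so P(odd|even moved) = 2/7
By total probability: P(odd) = 8/9*3/7 + 1/9*2/7 = 26/63

26/63


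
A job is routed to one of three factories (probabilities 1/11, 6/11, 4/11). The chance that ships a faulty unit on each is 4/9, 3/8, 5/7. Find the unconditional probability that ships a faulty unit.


P(A) = P(A|B1)P(B1) + P(A|B2)P(B2) + P(A|B3)P(B3)
= 4/9*1/11 + 3/8*6/11 + 5/7*4/11
= 4/99 + 9/44 + 20/77 = 1399/2772

1399/2772


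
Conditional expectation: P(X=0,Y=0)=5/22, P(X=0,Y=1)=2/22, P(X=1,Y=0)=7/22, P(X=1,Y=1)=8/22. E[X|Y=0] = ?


P(Y=0) = 12/22
E[X|Y=0] = (0*5 + 1*7)/12 = 7/12

7/12


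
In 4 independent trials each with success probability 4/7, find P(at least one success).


P(at least one) = 1 - P(none)
P(none) = (1 - 4/7)^4 = (3/7)^4 = 81/2401
P(at least one) = 1 - 81/2401 = 2320/2401

2320/2401


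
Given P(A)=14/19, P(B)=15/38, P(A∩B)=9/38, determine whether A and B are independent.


P(A)*P(B) = 14/19*15/38 = 105/361
P(A∩B) = 9/38 != 105/361, so not independent

No, A and B are not independent


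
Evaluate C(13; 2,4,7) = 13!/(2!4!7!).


13! = 6227020800
Denominator: 2!=2 * 4!=24 * 7!=5040
Coefficient = 6227020800 / 241920 = 25740

25740


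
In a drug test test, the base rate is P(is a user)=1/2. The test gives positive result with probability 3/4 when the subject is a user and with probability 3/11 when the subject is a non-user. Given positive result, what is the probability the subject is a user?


P(A) = P(A|B)P(B) + P(A|B')P(B') = 3/4*1/2 + 3/11*1/2 = 45/88
P(B|A) = P(A|B)P(B)/P(A) = (3/8)/(45/88) = 11/15

11/15


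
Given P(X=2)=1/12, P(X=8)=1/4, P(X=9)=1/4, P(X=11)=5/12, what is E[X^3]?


E[X^3] = sum(g(x)*P(x))
= 8*1/12 + 512*1/4 + 729*1/4 + 1331*5/12
= 1731/2

1731/2


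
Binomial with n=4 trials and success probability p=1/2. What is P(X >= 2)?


P(X>=2) = P(X=2) + P(X=3) + P(X=4)
= 3/8 + 1/4 + 1/16
= 11/16

11/16


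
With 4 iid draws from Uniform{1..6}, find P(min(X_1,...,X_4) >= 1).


P(min >= 1) = P(all X_i >= 1) = (P(X_1 >= 1))^4
= (6/6)^4 = 1^4 = 1

1


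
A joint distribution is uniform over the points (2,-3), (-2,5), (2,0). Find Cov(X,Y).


E[X]=2/3, E[Y]=2/3, E[XY]=-16/3
Cov(X,Y) = E[XY] - E[X]E[Y] = -16/3 - 2/3*2/3 = -52/9

-52/9


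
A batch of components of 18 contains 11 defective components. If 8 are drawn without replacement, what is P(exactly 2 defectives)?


P(X=2) = C(11,2)*C(7,6) / C(18,8)
= 55*7 / 43758
= 385/43758 = 35/3978

35/3978


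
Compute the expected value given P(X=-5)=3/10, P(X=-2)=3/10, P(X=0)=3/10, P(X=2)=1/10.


E[X] = sum(x * P(x))
= -5*3/10 - 2*3/10 + 0*3/10 + 2*1/10
= -19/10

-19/10


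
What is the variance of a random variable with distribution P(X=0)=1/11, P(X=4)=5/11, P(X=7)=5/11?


E[X] = 5, E[X^2] = 325/11
Var(X) = E[X^2] - (E[X])^2 = 325/11 - (5)^2 = 50/11

50/11


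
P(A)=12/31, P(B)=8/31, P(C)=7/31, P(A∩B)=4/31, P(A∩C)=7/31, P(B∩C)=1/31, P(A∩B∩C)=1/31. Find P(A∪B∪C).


P(A∪B∪C) = P(A)+P(B)+P(C) - P(AB)-P(AC)-P(BC) + P(ABC)
= 12/31+8/31+7/31 - 4/31-7/31-1/31 + 1/31
= 16/31

16/31


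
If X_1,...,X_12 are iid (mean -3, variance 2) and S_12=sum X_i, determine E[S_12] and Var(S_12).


E[S_n] = n*mu = 12*-3 = -36
Var(S_n) = n*sigma^2 = 12*2 = 24

E[S_12]=-36, Var(S_12)=24


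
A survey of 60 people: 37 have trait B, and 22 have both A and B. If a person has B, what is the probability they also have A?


P(A|B) = P(A∩B)/P(B) = (22/60)/(37/60) = 22/37

22/37


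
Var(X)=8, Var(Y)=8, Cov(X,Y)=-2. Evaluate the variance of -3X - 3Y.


Var(-3X - 3Y) = (-3)^2*Var(X) + (-3)^2*Var(Y) + 2*(-3)*(-3)*Cov(X,Y)
= 9*8 + 9*8 + 18*(-2)
= 72 + 72 - 36 = 108

108


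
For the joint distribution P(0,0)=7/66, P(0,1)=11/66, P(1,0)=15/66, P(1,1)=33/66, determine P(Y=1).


P(Y=1) = P(0,1)+P(1,1) = 11/66 + 33/66 = 44/66 = 2/3

2/3


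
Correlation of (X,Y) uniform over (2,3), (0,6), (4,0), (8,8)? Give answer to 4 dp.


Cov(X,Y) = 2.6250, Var(X) = 8.7500, Var(Y) = 9.1875
rho = Cov/(sqrt(VarX)*sqrt(VarY)) = 0.2928

0.2928


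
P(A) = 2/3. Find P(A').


P(A') = 1 - P(A) = 1 - 2/3 = 1/3

1/3


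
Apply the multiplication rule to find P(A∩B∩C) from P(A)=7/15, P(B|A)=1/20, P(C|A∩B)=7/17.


P(A∩B∩C) = P(A) * P(B|A) * P(C|A∩B)
= 7/15 * 1/20 * 7/17
= 7/300 * 7/17 = 49/5100

49/5100


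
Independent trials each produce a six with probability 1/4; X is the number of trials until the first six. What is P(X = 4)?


P(X=4) = (1-p)^3 * p = (3/4)^3 * 1/4
= 27/64 * 1/4 = 27/256

27/256


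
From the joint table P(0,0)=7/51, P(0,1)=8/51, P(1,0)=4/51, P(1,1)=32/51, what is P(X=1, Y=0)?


Read from table: P(X=1, Y=0) = 4/51

4/51


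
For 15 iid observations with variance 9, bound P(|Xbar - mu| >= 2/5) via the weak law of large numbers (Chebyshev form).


Var(Xbar) = Var(X)/n = 9/15
Chebyshev: P(|Xbar-mu| >= 2/5) <= Var(Xbar)/(2/5)^2 = (3/5)/(4/25) = 15/4
Bound exceeds 1, so trivial bound: 1

1


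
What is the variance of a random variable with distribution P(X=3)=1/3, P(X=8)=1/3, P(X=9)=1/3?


E[X] = 20/3, E[X^2] = 154/3
Var(X) = E[X^2] - (E[X])^2 = 154/3 - (20/3)^2 = 62/9

62/9


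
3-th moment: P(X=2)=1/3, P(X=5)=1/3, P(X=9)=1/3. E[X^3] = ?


E[X^3] = sum(x^3 * P(x))
= 8*1/3 + 125*1/3 + 729*1/3
= 862/3

862/3


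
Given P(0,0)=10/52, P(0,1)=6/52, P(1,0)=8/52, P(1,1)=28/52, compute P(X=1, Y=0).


Read from table: P(X=1, Y=0) = 8/52 = 2/13

2/13


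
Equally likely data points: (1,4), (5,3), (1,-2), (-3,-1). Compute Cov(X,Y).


E[X]=1, E[Y]=1, E[XY]=5
Cov(X,Y) = E[XY] - E[X]E[Y] = 5 - 1*1 = 4

4


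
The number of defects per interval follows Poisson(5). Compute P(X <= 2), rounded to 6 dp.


P(X<=2) = e^(-5)*5^0/0! + e^(-5)*5^1/1! + e^(-5)*5^2/2!
≈ 0.0067379470 + 0.0336897350 + 0.0842243375
= 0.1246520195
≈ 0.124652

0.124652


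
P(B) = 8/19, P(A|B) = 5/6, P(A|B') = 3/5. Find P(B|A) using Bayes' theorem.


P(A) = P(A|B)P(B) + P(A|B')P(B') = 5/6*8/19 + 3/5*11/19 = 199/285
P(B|A) = P(A|B)P(B)/P(A) = (20/57)/(199/285) = 100/199

100/199


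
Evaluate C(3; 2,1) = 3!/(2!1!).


3! = 6
Denominator: 2!=2 * 1!=1
Coefficient = 6 / 2 = 3

3


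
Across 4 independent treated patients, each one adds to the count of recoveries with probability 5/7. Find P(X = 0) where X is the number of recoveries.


P(X=0) = C(4,0) * p^0 * (1-p)^4
= 1 * 1 * 16/2401
= 16/2401

16/2401


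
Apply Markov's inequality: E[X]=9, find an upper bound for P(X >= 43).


Markov: P(X >= a) <= E[X]/a
P(X >= 43) <= 9/43

9/43


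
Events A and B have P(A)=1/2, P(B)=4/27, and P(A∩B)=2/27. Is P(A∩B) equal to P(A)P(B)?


P(A)*P(B) = 1/2*4/27 = 2/27
P(A∩B) = 2/27, which equals P(A)P(B), so independent

Yes, A and B are independent


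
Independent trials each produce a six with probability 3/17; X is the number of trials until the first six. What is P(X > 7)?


P(X > 7) = P(first 7 trials all fail) = (1-p)^7 = (14/17)^7 = 105413504/410338673

105413504/410338673


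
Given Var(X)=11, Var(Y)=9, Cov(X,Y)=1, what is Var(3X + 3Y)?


Var(3X + 3Y) = 3^2*Var(X) + 3^2*Var(Y) + 2*3*3*Cov(X,Y)
= 9*11 + 9*9 + 18*1
= 99 + 81 + 18 = 198

198


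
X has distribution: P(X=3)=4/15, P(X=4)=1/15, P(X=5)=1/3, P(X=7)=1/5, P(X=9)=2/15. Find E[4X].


E[4X] = sum(g(x)*P(x))
= 12*4/15 + 16*1/15 + 20*1/3 + 28*1/5 + 36*2/15
= 64/3

64/3


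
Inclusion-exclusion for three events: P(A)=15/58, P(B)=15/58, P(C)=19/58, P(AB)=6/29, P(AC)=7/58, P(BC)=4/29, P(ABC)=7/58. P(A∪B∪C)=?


P(A∪B∪C) = P(A)+P(B)+P(C) - P(AB)-P(AC)-P(BC) + P(ABC)
= 15/58+15/58+19/58 - 6/29-7/58-4/29 + 7/58
= 1/2

1/2


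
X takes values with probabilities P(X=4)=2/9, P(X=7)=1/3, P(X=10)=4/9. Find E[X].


E[X] = sum(x * P(x))
= 4*2/9 + 7*1/3 + 10*4/9
= 23/3

23/3


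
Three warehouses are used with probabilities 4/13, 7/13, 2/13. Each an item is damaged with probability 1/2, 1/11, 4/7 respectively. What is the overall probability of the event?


P(A) = P(A|B1)P(B1) + P(A|B2)P(B2) + P(A|B3)P(B3)
= 1/2*4/13 + 1/11*7/13 + 4/7*2/13
= 2/13 + 7/143 + 8/91 = 291/1001

291/1001


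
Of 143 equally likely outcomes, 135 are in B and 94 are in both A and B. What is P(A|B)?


P(A|B) = P(A∩B)/P(B) = (94/143)/(135/143) = 94/135

94/135


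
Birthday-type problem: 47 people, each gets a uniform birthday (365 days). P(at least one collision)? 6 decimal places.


P(all different) = prod((365-i)/365 for i=0..46) = 0.045226
P(at least one match) = 1 - 0.045226 = 0.954774

0.954774


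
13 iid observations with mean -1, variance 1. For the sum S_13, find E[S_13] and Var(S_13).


E[S_n] = n*mu = 13*-1 = -13
Var(S_n) = n*sigma^2 = 13*1 = 13

E[S_13]=-13, Var(S_13)=13


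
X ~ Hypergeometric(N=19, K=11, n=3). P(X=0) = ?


P(X=0) = C(11,0)*C(8,3) / C(19,3)
= 1*56 / 969
= 56/969

56/969


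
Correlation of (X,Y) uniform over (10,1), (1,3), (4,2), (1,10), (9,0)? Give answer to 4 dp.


Cov(X,Y) = -9.8000, Var(X) = 14.8000, Var(Y) = 12.5600
rho = Cov/(sqrt(VarX)*sqrt(VarY)) = -0.7188

-0.7188


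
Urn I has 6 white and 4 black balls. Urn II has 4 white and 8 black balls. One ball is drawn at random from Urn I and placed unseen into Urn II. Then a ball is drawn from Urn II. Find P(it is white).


P(transfer white) = 6/10 = 3/5; P(transfer black) = 2/5
If white transferred: Urn II has 5 white of 13, so P(white|white moved) = 5/13
If black transferred: Urn II has 4 white of 13, so P(white|black moved) = 4/13
By total probability: P(white) = 3/5*5/13 + 2/5*4/13 = 23/65

23/65


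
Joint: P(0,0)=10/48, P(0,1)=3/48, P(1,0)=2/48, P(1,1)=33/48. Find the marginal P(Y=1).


P(Y=1) = P(0,1)+P(1,1) = 3/48 + 33/48 = 36/48 = 3/4

3/4


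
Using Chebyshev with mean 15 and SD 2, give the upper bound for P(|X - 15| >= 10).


k = 10/2 = 5
Chebyshev: P(|X-mu| >= k*sigma) <= 1/k^2 = 1/5^2 = 1/25

1/25


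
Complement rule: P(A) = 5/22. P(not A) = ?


P(A') = 1 - P(A) = 1 - 5/22 = 17/22

17/22


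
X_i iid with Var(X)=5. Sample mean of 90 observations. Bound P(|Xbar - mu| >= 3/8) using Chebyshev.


Var(Xbar) = Var(X)/n = 5/90
Chebyshev: P(|Xbar-mu| >= 3/8) <= Var(Xbar)/(3/8)^2 = (1/18)/(9/64) = 32/81

32/81


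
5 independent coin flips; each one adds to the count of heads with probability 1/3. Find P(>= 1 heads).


P(at least one) = 1 - P(none)
P(none) = (1 - 1/3)^5 = (2/3)^5 = 32/243
P(at least one) = 1 - 32/243 = 211/243

211/243


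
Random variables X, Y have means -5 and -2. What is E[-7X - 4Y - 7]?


E[-7X - 4Y - 7] = -7*E[X] - 4*E[Y] - 7
= (-7)*(-5) + (-4)*(-2) + (-7)
= 35 + 8 - 7 = 36

36


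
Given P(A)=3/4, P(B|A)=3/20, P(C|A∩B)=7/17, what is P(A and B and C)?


P(A∩B∩C) = P(A) * P(B|A) * P(C|A∩B)
= 3/4 * 3/20 * 7/17
= 9/80 * 7/17 = 63/1360

63/1360


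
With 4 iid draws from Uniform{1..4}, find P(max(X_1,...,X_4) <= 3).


P(max <= 3) = P(all X_i <= 3) = (P(X_1 <= 3))^4
= (3/4)^4 = 81/256

81/256


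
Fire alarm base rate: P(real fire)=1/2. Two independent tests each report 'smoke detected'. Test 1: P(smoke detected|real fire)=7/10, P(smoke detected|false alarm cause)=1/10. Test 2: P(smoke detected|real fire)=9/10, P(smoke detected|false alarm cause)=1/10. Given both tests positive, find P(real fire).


After test 1: P(+) = 7/10*1/2 + 1/10*1/2 = 2/5
P(B|+) = (7/20)/(2/5) = 7/8
After test 2 (use post1 as new prior): P(+) = 9/10*7/8 + 1/10*1/8 = 4/5
P(B|+,+) = (63/80)/(4/5) = 63/64

63/64


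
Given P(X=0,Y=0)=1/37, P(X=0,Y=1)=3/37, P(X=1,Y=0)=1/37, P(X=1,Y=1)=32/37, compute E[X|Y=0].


P(Y=0) = 2/37
E[X|Y=0] = (0*1 + 1*1)/2 = 1/2

1/2


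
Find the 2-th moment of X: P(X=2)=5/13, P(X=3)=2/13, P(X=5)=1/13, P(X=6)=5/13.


E[X^2] = sum(x^2 * P(x))
= 4*5/13 + 9*2/13 + 25*1/13 + 36*5/13
= 243/13

243/13


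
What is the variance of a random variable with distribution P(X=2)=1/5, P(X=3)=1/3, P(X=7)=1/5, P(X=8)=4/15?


E[X] = 74/15, E[X^2] = 92/3
Var(X) = E[X^2] - (E[X])^2 = 92/3 - (74/15)^2 = 1424/225

1424/225


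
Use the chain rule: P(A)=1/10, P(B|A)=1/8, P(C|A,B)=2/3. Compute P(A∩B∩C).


P(A∩B∩C) = P(A) * P(B|A) * P(C|A∩B)
= 1/10 * 1/8 * 2/3
= 1/80 * 2/3 = 1/120

1/120


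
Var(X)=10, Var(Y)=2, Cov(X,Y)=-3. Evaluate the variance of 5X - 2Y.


Var(5X - 2Y) = 5^2*Var(X) + (-2)^2*Var(Y) + 2*5*(-2)*Cov(X,Y)
= 25*10 + 4*2 - 20*(-3)
= 250 + 8 + 60 = 318

318


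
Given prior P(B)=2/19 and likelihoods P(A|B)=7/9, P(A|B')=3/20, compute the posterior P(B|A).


P(A) = P(A|B)P(B) + P(A|B')P(B') = 7/9*2/19 + 3/20*17/19 = 739/3420
P(B|A) = P(A|B)P(B)/P(A) = (14/171)/(739/3420) = 280/739

280/739


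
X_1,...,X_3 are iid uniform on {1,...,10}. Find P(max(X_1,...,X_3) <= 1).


P(max <= 1) = P(all X_i <= 1) = (P(X_1 <= 1))^3
= (1/10)^3 = 1/1000

1/1000


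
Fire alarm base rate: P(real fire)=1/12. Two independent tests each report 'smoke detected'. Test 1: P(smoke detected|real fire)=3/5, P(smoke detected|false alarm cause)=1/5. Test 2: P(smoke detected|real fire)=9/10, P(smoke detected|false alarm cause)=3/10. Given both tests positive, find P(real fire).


After test 1: P(+) = 3/5*1/12 + 1/5*11/12 = 7/30
P(B|+) = (1/20)/(7/30) = 3/14
After test 2 (use post1 as new prior): P(+) = 9/10*3/14 + 3/10*11/14 = 3/7
P(B|+,+) = (27/140)/(3/7) = 9/20

9/20


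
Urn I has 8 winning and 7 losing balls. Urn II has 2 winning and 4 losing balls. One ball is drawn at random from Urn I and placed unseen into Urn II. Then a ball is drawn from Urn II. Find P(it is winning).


P(transfer winning) = 8/15; P(transfer losing) = 7/15
If winning transferred: Urn II has 3 winning of 7, so P(winning|winning moved) = 3/7
If losing transferred: Urn II has 2 winning of 7, so P(winning|losing moved) = 2/7
By total probability: P(winning) = 8/15*3/7 + 7/15*2/7 = 38/105

38/105


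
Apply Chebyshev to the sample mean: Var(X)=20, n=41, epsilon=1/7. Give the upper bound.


Var(Xbar) = Var(X)/n = 20/41
Chebyshev: P(|Xbar-mu| >= 1/7) <= Var(Xbar)/(1/7)^2 = (20/41)/(1/49) = 980/41
Bound exceeds 1, so trivial bound: 1

1


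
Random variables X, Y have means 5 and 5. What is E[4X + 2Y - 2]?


E[4X + 2Y - 2] = 4*E[X] + 2*E[Y] - 2
= (4)*(5) + (2)*(5) + (-2)
= 20 + 10 - 2 = 28

28


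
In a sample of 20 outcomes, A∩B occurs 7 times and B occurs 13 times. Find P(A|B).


P(A|B) = P(A∩B)/P(B) = (7/20)/(13/20) = 7/13

7/13


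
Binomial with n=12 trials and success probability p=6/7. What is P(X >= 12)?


P(X>=12) = P(X=12)
= 2176782336/13841287201
= 2176782336/13841287201

2176782336/13841287201


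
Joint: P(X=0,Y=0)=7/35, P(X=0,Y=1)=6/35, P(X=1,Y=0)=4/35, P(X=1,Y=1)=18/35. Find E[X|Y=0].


P(Y=0) = 11/35
E[X|Y=0] = (0*7 + 1*4)/11 = 4/11

4/11


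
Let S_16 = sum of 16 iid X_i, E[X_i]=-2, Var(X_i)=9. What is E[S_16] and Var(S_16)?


E[S_n] = n*mu = 16*-2 = -32
Var(S_n) = n*sigma^2 = 16*9 = 144

E[S_16]=-32, Var(S_16)=144


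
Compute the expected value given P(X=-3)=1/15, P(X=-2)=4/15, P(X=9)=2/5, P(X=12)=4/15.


E[X] = sum(x * P(x))
= -3*1/15 - 2*4/15 + 9*2/5 + 12*4/15
= 91/15

91/15


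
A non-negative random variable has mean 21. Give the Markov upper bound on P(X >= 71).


Markov: P(X >= a) <= E[X]/a
P(X >= 71) <= 21/71

21/71


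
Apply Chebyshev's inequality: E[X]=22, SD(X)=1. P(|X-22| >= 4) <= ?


k = 4/1 = 4
Chebyshev: P(|X-mu| >= k*sigma) <= 1/k^2 = 1/4^2 = 1/16

1/16


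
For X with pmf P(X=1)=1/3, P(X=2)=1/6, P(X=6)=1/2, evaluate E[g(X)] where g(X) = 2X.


E[2X] = sum(g(x)*P(x))
= 2*1/3 + 4*1/6 + 12*1/2
= 22/3

22/3


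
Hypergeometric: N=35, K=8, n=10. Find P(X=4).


P(X=4) = C(8,4)*C(27,6) / C(35,10)
= 70*296010 / 183579396
= 20720700/183579396 = 1725/15283

1725/15283


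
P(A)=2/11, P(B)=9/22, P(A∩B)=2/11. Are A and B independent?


P(A)*P(B) = 2/11*9/22 = 9/121
P(A∩B) = 2/11 != 9/121, so not independent

No, A and B are not independent


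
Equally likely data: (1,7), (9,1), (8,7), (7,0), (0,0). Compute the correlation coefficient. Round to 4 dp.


Cov(X,Y) = -0.6000, Var(X) = 14.0000, Var(Y) = 10.8000
rho = Cov/(sqrt(VarX)*sqrt(VarY)) = -0.0488

-0.0488


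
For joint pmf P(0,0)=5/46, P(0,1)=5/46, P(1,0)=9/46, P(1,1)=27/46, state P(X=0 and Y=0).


Read from table: P(X=0, Y=0) = 5/46

5/46


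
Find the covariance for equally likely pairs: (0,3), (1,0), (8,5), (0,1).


E[X]=9/4, E[Y]=9/4, E[XY]=10
Cov(X,Y) = E[XY] - E[X]E[Y] = 10 - 9/4*9/4 = 79/16

79/16


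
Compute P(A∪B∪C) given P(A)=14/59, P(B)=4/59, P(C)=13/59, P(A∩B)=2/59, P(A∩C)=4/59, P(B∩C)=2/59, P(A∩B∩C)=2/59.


P(A∪B∪C) = P(A)+P(B)+P(C) - P(AB)-P(AC)-P(BC) + P(ABC)
= 14/59+4/59+13/59 - 2/59-4/59-2/59 + 2/59
= 25/59

25/59


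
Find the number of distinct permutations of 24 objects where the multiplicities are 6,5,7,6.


24! = 620448401733239439360000
Denominator: 6!=720 * 5!=120 * 7!=5040 * 6!=720
Coefficient = 620448401733239439360000 / 313528320000 = 1978922994048

1978922994048


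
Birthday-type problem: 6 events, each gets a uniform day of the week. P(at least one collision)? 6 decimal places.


P(all different) = prod((7-i)/7 for i=0..5) = 0.042839
P(at least one match) = 1 - 0.042839 = 0.957161

0.957161


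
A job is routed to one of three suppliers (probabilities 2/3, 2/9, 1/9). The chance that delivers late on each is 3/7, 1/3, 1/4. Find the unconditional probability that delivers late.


P(A) = P(A|B1)P(B1) + P(A|B2)P(B2) + P(A|B3)P(B3)
= 3/7*2/3 + 1/3*2/9 + 1/4*1/9
= 2/7 + 2/27 + 1/36 = 293/756

293/756


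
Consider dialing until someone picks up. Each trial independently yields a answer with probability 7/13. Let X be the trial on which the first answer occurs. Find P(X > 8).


P(X > 8) = P(first 8 trials all fail) = (1-p)^8 = (6/13)^8 = 1679616/815730721

1679616/815730721


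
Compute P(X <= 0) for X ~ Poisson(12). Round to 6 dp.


P(X<=0) = e^(-12)*12^0/0!
≈ 0.0000061442
≈ 0.000006

0.000006


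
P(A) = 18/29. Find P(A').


P(A') = 1 - P(A) = 1 - 18/29 = 11/29

11/29


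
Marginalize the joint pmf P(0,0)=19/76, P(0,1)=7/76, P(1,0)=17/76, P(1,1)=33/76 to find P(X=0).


P(X=0) = P(0,0)+P(0,1) = 19/76 + 7/76 = 26/76 = 13/38

13/38


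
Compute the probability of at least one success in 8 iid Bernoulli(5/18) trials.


P(at least one) = 1 - P(none)
P(none) = (1 - 5/18)^8 = (13/18)^8 = 815730721/11019960576
P(at least one) = 1 - 815730721/11019960576 = 10204229855/11019960576

10204229855/11019960576


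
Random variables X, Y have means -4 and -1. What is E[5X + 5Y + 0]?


E[5X + 5Y + 0] = 5*E[X] + 5*E[Y] + 0
= (5)*(-4) + (5)*(-1) + (0)
= -20 - 5 + 0 = -25

-25


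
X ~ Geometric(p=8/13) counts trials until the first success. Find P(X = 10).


P(X=10) = (1-p)^9 * p = (5/13)^9 * 8/13
= 1953125/10604499373 * 8/13 = 15625000/137858491849

15625000/137858491849


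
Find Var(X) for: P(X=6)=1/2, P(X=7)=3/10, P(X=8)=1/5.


E[X] = 67/10, E[X^2] = 91/2
Var(X) = E[X^2] - (E[X])^2 = 91/2 - (67/10)^2 = 61/100

61/100


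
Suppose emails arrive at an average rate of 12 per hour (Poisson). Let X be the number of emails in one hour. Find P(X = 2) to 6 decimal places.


P(X=2) = e^(-12) * 12^2 / 2!
≈ 0.000006144212353 * 144 / 2
≈ 0.000442

0.000442


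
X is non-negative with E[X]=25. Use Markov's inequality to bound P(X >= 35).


Markov: P(X >= a) <= E[X]/a
P(X >= 35) <= 25/35 = 5/7

5/7


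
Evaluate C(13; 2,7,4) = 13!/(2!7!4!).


13! = 6227020800
Denominator: 2!=2 * 7!=5040 * 4!=24
Coefficient = 6227020800 / 241920 = 25740

25740


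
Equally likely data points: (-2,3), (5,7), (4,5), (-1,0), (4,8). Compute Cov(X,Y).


E[X]=2, E[Y]=23/5, E[XY]=81/5
Cov(X,Y) = E[XY] - E[X]E[Y] = 81/5 - 2*23/5 = 7

7


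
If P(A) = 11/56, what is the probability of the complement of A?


P(A') = 1 - P(A) = 1 - 11/56 = 45/56

45/56


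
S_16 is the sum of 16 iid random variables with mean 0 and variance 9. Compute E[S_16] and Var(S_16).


E[S_n] = n*mu = 16*0 = 0
Var(S_n) = n*sigma^2 = 16*9 = 144

E[S_16]=0, Var(S_16)=144


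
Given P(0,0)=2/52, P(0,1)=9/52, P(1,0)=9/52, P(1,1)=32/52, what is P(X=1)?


P(X=1) = P(1,0)+P(1,1) = 9/52 + 32/52 = 41/52

41/52


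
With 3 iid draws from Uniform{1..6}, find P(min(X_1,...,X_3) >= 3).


P(min >= 3) = P(all X_i >= 3) = (P(X_1 >= 3))^3
= (4/6)^3 = (2/3)^3 = 8/27

8/27


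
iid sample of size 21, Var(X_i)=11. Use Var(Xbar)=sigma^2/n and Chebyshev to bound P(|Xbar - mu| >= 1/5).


Var(Xbar) = Var(X)/n = 11/21
Chebyshev: P(|Xbar-mu| >= 1/5) <= Var(Xbar)/(1/5)^2 = (11/21)/(1/25) = 275/21
Bound exceeds 1, so trivial bound: 1

1


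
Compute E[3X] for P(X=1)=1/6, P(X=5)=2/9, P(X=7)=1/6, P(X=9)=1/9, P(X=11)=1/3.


E[3X] = sum(g(x)*P(x))
= 3*1/6 + 15*2/9 + 21*1/6 + 27*1/9 + 33*1/3
= 64/3

64/3


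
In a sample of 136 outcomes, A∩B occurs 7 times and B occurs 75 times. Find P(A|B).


P(A|B) = P(A∩B)/P(B) = (7/136)/(75/136) = 7/75

7/75


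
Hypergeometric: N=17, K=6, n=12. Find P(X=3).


P(X=3) = C(6,3)*C(11,9) / C(17,12)
= 20*55 / 6188
= 1100/6188 = 275/1547

275/1547


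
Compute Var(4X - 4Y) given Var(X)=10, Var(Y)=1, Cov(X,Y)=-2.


Var(4X - 4Y) = 4^2*Var(X) + (-4)^2*Var(Y) + 2*4*(-4)*Cov(X,Y)
= 16*10 + 16*1 - 32*(-2)
= 160 + 16 + 64 = 240

240


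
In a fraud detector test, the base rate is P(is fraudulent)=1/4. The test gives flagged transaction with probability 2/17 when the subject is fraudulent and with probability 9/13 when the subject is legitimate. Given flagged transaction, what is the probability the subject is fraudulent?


P(A) = P(A|B)P(B) + P(A|B')P(B') = 2/17*1/4 + 9/13*3/4 = 485/884
P(B|A) = P(A|B)P(B)/P(A) = (1/34)/(485/884) = 26/485

26/485


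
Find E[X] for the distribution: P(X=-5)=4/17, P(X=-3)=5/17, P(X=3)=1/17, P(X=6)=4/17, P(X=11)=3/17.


E[X] = sum(x * P(x))
= -5*4/17 - 3*5/17 + 3*1/17 + 6*4/17 + 11*3/17
= 25/17

25/17


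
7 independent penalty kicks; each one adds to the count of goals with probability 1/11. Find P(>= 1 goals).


P(at least one) = 1 - P(none)
P(none) = (1 - 1/11)^7 = (10/11)^7 = 10000000/19487171
P(at least one) = 1 - 10000000/19487171 = 9487171/19487171

9487171/19487171


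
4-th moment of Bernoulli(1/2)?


For Bernoulli: X in {0,1}
E[X^4] = 0^4*(1-1/2) + 1^4*1/2 = 1/2

1/2


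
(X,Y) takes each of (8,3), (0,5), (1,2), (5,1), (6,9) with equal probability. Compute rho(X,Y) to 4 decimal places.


Cov(X,Y) = 1.0000, Var(X) = 9.2000, Var(Y) = 8.0000
rho = Cov/(sqrt(VarX)*sqrt(VarY)) = 0.1166

0.1166


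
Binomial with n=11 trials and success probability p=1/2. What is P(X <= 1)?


P(X<=1) = P(X=0) + P(X=1)
= 1/2048 + 11/2048
= 3/512

3/512


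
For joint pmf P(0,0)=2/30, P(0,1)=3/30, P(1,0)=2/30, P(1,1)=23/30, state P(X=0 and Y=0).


Read from table: P(X=0, Y=0) = 2/30 = 1/15

1/15


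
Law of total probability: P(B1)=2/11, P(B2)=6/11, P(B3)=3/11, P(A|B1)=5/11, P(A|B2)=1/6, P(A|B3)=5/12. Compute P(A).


P(A) = P(A|B1)P(B1) + P(A|B2)P(B2) + P(A|B3)P(B3)
= 5/11*2/11 + 1/6*6/11 + 5/12*3/11
= 10/121 + 1/11 + 5/44 = 139/484

139/484


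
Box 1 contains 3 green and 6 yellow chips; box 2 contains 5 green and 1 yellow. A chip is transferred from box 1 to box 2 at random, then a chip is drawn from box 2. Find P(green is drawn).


P(transfer green) = 3/9 = 1/3; P(transfer yellow) = 2/3
If green transferred: Urn II has 6 green of 7, so P(green|green moved) = 6/7
If yellow transferred: Urn II has 5 green of 7, so P(green|yellow moved) = 5/7
By total probability: P(green) = 1/3*6/7 + 2/3*5/7 = 16/21

16/21


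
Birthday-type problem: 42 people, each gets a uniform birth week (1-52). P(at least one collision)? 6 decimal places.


P(all different) = prod((52-i)/52 for i=0..41) = 0.000000
P(at least one match) = 1 - 0.000000 = 1.000000

1.000000


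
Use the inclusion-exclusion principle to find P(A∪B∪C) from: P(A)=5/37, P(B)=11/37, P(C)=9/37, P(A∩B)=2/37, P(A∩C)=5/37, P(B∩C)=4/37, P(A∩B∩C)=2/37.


P(A∪B∪C) = P(A)+P(B)+P(C) - P(AB)-P(AC)-P(BC) + P(ABC)
= 5/37+11/37+9/37 - 2/37-5/37-4/37 + 2/37
= 16/37

16/37


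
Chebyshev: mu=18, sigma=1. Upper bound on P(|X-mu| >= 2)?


k = 2/1 = 2
Chebyshev: P(|X-mu| >= k*sigma) <= 1/k^2 = 1/2^2 = 1/4

1/4


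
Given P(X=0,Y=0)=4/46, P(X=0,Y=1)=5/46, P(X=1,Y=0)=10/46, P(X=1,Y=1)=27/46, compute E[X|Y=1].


P(Y=1) = 32/46
E[X|Y=1] = (0*5 + 1*27)/32 = 27/32

27/32


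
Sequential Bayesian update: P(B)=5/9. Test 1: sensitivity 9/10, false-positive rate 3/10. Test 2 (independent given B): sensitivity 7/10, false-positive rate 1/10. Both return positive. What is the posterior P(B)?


After test 1: P(+) = 9/10*5/9 + 3/10*4/9 = 19/30
P(B|+) = (1/2)/(19/30) = 15/19
After test 2 (use post1 as new prior): P(+) = 7/10*15/19 + 1/10*4/19 = 109/190
P(B|+,+) = (21/38)/(109/190) = 105/109

105/109


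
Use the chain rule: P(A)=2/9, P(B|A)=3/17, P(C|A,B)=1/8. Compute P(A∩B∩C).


P(A∩B∩C) = P(A) * P(B|A) * P(C|A∩B)
= 2/9 * 3/17 * 1/8
= 2/51 * 1/8 = 1/204

1/204


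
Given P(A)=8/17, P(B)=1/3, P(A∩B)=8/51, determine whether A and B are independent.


P(A)*P(B) = 8/17*1/3 = 8/51
P(A∩B) = 8/51, which equals P(A)P(B), so independent

Yes, A and B are independent


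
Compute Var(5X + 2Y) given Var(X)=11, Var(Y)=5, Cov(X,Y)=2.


Var(5X + 2Y) = 5^2*Var(X) + 2^2*Var(Y) + 2*5*2*Cov(X,Y)
= 25*11 + 4*5 + 20*2
= 275 + 20 + 40 = 335

335


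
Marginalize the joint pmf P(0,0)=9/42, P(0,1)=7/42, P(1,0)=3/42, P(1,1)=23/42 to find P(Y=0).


P(Y=0) = P(0,0)+P(1,0) = 9/42 + 3/42 = 12/42 = 2/7

2/7


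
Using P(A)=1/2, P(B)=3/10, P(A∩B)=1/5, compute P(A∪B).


P(A∪B) = P(A) + P(B) - P(A∩B)
= 1/2 + 3/10 - 1/5 = 3/5

3/5


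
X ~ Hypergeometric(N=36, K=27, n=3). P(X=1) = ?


P(X=1) = C(27,1)*C(9,2) / C(36,3)
= 27*36 / 7140
= 972/7140 = 81/595

81/595


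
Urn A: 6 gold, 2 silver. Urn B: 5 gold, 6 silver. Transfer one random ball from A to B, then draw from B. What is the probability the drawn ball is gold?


P(transfer gold) = 6/8 = 3/4; P(transfer silver) = 1/4
If gold transferred: Urn II has 6 gold of 12, so P(gold|gold moved) = 1/2
If silver transferred: Urn II has 5 gold of 12, so P(gold|silver moved) = 5/12
By total probability: P(gold) = 3/4*1/2 + 1/4*5/12 = 23/48

23/48


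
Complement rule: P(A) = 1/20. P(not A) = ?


P(A') = 1 - P(A) = 1 - 1/20 = 19/20

19/20


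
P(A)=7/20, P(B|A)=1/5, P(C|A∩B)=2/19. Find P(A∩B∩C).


P(A∩B∩C) = P(A) * P(B|A) * P(C|A∩B)
= 7/20 * 1/5 * 2/19
= 7/100 * 2/19 = 7/950

7/950


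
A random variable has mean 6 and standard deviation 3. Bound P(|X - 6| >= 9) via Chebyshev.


k = 9/3 = 3
Chebyshev: P(|X-mu| >= k*sigma) <= 1/k^2 = 1/3^2 = 1/9

1/9


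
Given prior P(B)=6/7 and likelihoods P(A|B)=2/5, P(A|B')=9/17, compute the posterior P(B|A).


P(A) = P(A|B)P(B) + P(A|B')P(B') = 2/5*6/7 + 9/17*1/7 = 249/595
P(B|A) = P(A|B)P(B)/P(A) = (12/35)/(249/595) = 68/83

68/83


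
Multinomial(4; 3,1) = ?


4! = 24
Denominator: 3!=6 * 1!=1
Coefficient = 24 / 6 = 4

4


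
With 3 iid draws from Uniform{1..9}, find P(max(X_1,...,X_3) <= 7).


P(max <= 7) = P(all X_i <= 7) = (P(X_1 <= 7))^3
= (7/9)^3 = 343/729

343/729


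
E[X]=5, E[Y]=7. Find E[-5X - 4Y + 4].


E[-5X - 4Y + 4] = -5*E[X] - 4*E[Y] + 4
= (-5)*(5) + (-4)*(7) + (4)
= -25 - 28 + 4 = -49

-49


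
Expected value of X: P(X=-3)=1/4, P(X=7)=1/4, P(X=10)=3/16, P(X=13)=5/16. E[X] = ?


E[X] = sum(x * P(x))
= -3*1/4 + 7*1/4 + 10*3/16 + 13*5/16
= 111/16

111/16


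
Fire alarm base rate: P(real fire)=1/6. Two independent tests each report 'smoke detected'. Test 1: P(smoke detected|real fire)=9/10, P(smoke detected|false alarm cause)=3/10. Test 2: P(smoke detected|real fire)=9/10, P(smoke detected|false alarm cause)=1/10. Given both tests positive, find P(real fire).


After test 1: P(+) = 9/10*1/6 + 3/10*5/6 = 2/5
P(B|+) = (3/20)/(2/5) = 3/8
After test 2 (use post1 as new prior): P(+) = 9/10*3/8 + 1/10*5/8 = 2/5
P(B|+,+) = (27/80)/(2/5) = 27/32

27/32


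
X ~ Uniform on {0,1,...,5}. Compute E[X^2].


E[X^2] = (1/6) * sum(x^2 for x=0..5)
= 55/6

55/6


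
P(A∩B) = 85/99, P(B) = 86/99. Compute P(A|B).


P(A|B) = P(A∩B)/P(B) = (85/99)/(86/99) = 85/86

85/86


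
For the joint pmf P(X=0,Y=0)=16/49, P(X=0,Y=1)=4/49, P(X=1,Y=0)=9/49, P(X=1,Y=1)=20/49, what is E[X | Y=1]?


P(Y=1) = 24/49
E[X|Y=1] = (0*4 + 1*20)/24 = 20/24 = 5/6

5/6


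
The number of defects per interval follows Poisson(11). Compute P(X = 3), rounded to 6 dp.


P(X=3) = e^(-11) * 11^3 / 3!
≈ 0.00001670170079 * 1331 / 6
≈ 0.003705

0.003705


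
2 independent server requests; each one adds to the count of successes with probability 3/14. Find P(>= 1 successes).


P(at least one) = 1 - P(none)
P(none) = (1 - 3/14)^2 = (11/14)^2 = 121/196
P(at least one) = 1 - 121/196 = 75/196

75/196


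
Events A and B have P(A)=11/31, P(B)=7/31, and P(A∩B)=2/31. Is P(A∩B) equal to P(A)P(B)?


P(A)*P(B) = 11/31*7/31 = 77/961
P(A∩B) = 2/31 != 77/961, so not independent

No, A and B are not independent


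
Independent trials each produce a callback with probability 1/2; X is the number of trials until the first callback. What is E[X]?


For geometric (trials until first success), E[X] = 1/p = 1/(1/2) = 2

2


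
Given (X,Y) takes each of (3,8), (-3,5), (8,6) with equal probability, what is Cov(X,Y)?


E[X]=8/3, E[Y]=19/3, E[XY]=19
Cov(X,Y) = E[XY] - E[X]E[Y] = 19 - 8/3*19/3 = 19/9

19/9


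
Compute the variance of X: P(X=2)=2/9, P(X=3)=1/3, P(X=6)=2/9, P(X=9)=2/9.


E[X] = 43/9, E[X^2] = 269/9
Var(X) = E[X^2] - (E[X])^2 = 269/9 - (43/9)^2 = 572/81

572/81


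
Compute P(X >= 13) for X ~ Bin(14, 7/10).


P(X>=13) = P(X=13) + P(X=14)
= 2034669218547/50000000000000 + 678223072849/100000000000000
= 4747561509943/100000000000000

4747561509943/100000000000000


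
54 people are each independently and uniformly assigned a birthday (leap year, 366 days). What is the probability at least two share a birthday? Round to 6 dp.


P(all different) = prod((366-i)/366 for i=0..53) = 0.016316
P(at least one match) = 1 - 0.016316 = 0.983684

0.983684


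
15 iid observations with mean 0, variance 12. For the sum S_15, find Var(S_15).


By independence, Var(S_n) = n*Var(X_1) = 15*12 = 180

180


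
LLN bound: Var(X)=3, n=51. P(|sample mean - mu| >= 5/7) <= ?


Var(Xbar) = Var(X)/n = 3/51
Chebyshev: P(|Xbar-mu| >= 5/7) <= Var(Xbar)/(5/7)^2 = (1/17)/(25/49) = 49/425

49/425


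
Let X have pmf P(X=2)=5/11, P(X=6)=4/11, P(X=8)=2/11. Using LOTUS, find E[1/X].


E[1/X] = sum(g(x)*P(x))
= 1/2*5/11 + 1/6*4/11 + 1/8*2/11
= 41/132

41/132


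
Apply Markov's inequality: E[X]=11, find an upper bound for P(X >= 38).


Markov: P(X >= a) <= E[X]/a
P(X >= 38) <= 11/38

11/38


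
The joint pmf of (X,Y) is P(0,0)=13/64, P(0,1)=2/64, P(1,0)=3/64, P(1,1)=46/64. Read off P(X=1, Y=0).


Read from table: P(X=1, Y=0) = 3/64

3/64


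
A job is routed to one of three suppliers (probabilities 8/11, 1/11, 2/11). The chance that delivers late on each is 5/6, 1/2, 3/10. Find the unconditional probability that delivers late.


P(A) = P(A|B1)P(B1) + P(A|B2)P(B2) + P(A|B3)P(B3)
= 5/6*8/11 + 1/2*1/11 + 3/10*2/11
= 20/33 + 1/22 + 3/55 = 233/330

233/330


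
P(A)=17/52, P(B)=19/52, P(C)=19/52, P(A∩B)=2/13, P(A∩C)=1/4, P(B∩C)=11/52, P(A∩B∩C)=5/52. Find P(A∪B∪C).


P(A∪B∪C) = P(A)+P(B)+P(C) - P(AB)-P(AC)-P(BC) + P(ABC)
= 17/52+19/52+19/52 - 2/13-1/4-11/52 + 5/52
= 7/13

7/13


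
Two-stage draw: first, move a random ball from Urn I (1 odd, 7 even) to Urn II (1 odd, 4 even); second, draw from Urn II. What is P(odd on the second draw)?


P(transfer odd) = 1/8; P(transfer even) = 7/8
If odd transferred: Urn II has 2 odd of 6, so P(odd|odd moved) = 1/3
If even transferred: Urn II has 1 odd of 6, so P(odd|even moved) = 1/6
By total probability: P(odd) = 1/8*1/3 + 7/8*1/6 = 3/16

3/16


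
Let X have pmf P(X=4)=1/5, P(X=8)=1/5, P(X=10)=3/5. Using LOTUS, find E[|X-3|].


E[|X-3|] = sum(g(x)*P(x))
= 1*1/5 + 5*1/5 + 7*3/5
= 27/5

27/5


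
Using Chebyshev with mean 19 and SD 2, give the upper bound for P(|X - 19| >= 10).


k = 10/2 = 5
Chebyshev: P(|X-mu| >= k*sigma) <= 1/k^2 = 1/5^2 = 1/25

1/25


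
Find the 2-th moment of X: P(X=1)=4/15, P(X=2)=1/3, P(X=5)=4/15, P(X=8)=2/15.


E[X^2] = sum(x^2 * P(x))
= 1*4/15 + 4*1/3 + 25*4/15 + 64*2/15
= 84/5

84/5


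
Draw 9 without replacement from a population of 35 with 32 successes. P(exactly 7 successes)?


P(X=7) = C(32,7)*C(3,2) / C(35,9)
= 3365856*3 / 70607460
= 10097568/70607460 = 936/6545

936/6545


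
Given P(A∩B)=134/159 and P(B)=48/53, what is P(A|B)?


P(A|B) = P(A∩B)/P(B) = (134/159)/(144/159) = 134/144 = 67/72

67/72


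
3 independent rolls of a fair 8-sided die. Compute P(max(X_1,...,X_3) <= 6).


P(max <= 6) = P(all X_i <= 6) = (P(X_1 <= 6))^3
= (6/8)^3 = (3/4)^3 = 27/64

27/64


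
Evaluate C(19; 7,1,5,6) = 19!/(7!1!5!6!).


19! = 121645100408832000
Denominator: 7!=5040 * 1!=1 * 5!=120 * 6!=720
Coefficient = 121645100408832000 / 435456000 = 279351072

279351072


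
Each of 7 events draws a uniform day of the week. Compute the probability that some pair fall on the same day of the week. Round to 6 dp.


P(all different) = prod((7-i)/7 for i=0..6) = 0.006120
P(at least one match) = 1 - 0.006120 = 0.993880

0.993880


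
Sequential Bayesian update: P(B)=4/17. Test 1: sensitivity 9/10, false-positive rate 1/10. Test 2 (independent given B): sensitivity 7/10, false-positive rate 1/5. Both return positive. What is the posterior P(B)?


After test 1: P(+) = 9/10*4/17 + 1/10*13/17 = 49/170
P(B|+) = (18/85)/(49/170) = 36/49
After test 2 (use post1 as new prior): P(+) = 7/10*36/49 + 1/5*13/49 = 139/245
P(B|+,+) = (18/35)/(139/245) = 126/139

126/139


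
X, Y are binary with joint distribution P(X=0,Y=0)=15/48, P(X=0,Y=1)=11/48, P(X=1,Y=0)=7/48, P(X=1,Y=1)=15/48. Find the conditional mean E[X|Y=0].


P(Y=0) = 22/48
E[X|Y=0] = (0*15 + 1*7)/22 = 7/22

7/22


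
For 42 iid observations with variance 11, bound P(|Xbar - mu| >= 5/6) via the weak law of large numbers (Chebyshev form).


Var(Xbar) = Var(X)/n = 11/42
Chebyshev: P(|Xbar-mu| >= 5/6) <= Var(Xbar)/(5/6)^2 = (11/42)/(25/36) = 66/175

66/175


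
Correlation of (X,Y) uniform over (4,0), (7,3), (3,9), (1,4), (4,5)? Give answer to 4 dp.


Cov(X,Y) = -1.5600, Var(X) = 3.7600, Var(Y) = 8.5600
rho = Cov/(sqrt(VarX)*sqrt(VarY)) = -0.2750

-0.2750


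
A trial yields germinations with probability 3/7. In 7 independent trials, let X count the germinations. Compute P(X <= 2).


P(X<=2) = P(X=0) + P(X=1) + P(X=2)
= 16384/823543 + 12288/117649 + 27648/117649
= 295936/823543

295936/823543


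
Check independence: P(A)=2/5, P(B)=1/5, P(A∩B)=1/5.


P(A)*P(B) = 2/5*1/5 = 2/25
P(A∩B) = 1/5 != 2/25, so not independent

No, A and B are not independent


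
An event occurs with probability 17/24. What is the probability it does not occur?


P(A') = 1 - P(A) = 1 - 17/24 = 7/24

7/24


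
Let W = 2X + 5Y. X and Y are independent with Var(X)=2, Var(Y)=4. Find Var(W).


Independence => Cov(X,Y)=0
Var(2X + 5Y) = 2^2*Var(X) + 5^2*Var(Y)
= 4*2 + 25*4 = 108

108


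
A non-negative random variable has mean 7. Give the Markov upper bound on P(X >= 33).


Markov: P(X >= a) <= E[X]/a
P(X >= 33) <= 7/33

7/33


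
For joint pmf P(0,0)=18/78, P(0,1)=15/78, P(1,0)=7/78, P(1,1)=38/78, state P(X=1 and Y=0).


Read from table: P(X=1, Y=0) = 7/78

7/78


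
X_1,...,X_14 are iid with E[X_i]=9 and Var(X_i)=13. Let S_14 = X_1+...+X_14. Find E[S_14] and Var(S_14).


E[S_n] = n*mu = 14*9 = 126
Var(S_n) = n*sigma^2 = 14*13 = 182

E[S_14]=126, Var(S_14)=182


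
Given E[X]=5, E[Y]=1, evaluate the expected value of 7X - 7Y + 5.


E[7X - 7Y + 5] = 7*E[X] - 7*E[Y] + 5
= (7)*(5) + (-7)*(1) + (5)
= 35 - 7 + 5 = 33

33


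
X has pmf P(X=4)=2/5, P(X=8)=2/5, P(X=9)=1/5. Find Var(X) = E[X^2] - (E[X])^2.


E[X] = 33/5, E[X^2] = 241/5
Var(X) = E[X^2] - (E[X])^2 = 241/5 - (33/5)^2 = 116/25

116/25


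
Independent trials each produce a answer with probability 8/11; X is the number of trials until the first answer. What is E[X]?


For geometric (trials until first success), E[X] = 1/p = 1/(8/11) = 11/8

11/8


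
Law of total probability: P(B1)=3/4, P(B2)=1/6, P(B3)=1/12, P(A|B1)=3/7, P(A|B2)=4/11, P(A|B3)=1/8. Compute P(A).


P(A) = P(A|B1)P(B1) + P(A|B2)P(B2) + P(A|B3)P(B3)
= 3/7*3/4 + 4/11*1/6 + 1/8*1/12
= 9/28 + 2/33 + 1/96 = 967/2464

967/2464


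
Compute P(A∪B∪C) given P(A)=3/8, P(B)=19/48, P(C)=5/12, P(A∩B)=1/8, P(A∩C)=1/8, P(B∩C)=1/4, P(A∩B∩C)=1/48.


P(A∪B∪C) = P(A)+P(B)+P(C) - P(AB)-P(AC)-P(BC) + P(ABC)
= 3/8+19/48+5/12 - 1/8-1/8-1/4 + 1/48
= 17/24

17/24


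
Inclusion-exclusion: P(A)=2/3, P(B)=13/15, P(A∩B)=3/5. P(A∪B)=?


P(A∪B) = P(A) + P(B) - P(A∩B)
= 2/3 + 13/15 - 3/5 = 14/15

14/15


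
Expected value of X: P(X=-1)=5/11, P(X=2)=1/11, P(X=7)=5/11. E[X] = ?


E[X] = sum(x * P(x))
= -1*5/11 + 2*1/11 + 7*5/11
= 32/11

32/11


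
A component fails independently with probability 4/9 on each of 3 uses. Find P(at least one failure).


P(at least one) = 1 - P(none)
P(none) = (1 - 4/9)^3 = (5/9)^3 = 125/729
P(at least one) = 1 - 125/729 = 604/729

604/729


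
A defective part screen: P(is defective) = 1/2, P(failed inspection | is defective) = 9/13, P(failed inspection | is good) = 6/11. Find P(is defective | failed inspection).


P(A) = P(A|B)P(B) + P(A|B')P(B') = 9/13*1/2 + 6/11*1/2 = 177/286
P(B|A) = P(A|B)P(B)/P(A) = (9/26)/(177/286) = 33/59

33/59


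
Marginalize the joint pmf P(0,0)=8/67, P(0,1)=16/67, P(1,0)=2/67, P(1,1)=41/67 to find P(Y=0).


P(Y=0) = P(0,0)+P(1,0) = 8/67 + 2/67 = 10/67

10/67


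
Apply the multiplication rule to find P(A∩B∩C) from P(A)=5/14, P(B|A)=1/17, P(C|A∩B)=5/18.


P(A∩B∩C) = P(A) * P(B|A) * P(C|A∩B)
= 5/14 * 1/17 * 5/18
= 5/238 * 5/18 = 25/4284

25/4284


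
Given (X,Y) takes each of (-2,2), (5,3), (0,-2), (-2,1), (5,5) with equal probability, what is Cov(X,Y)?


E[X]=6/5, E[Y]=9/5, E[XY]=34/5
Cov(X,Y) = E[XY] - E[X]E[Y] = 34/5 - 6/5*9/5 = 116/25

116/25
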